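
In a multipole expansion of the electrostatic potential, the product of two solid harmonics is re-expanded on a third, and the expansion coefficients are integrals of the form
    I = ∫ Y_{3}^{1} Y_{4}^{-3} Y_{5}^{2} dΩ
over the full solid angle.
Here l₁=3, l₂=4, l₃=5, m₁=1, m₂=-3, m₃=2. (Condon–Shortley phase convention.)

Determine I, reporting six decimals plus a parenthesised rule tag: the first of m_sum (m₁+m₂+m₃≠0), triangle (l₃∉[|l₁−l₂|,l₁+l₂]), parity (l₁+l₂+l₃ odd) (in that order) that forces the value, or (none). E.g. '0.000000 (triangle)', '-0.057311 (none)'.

Rules hold: Σm=0, L=12 even, 1≤5≤7.
N = 7·9·11 = 693
Δ = 2!·4!·6!/13! = 1/180180
Racah Σ t=0..2: t=0:+1/576 t=1:−1/144 t=2:+1/576 = -1/288
⇒ 3j(3 4 5; 0 0 0)² = 20/1001, sgn +1
Racah Σ t=0..1: t=0:+1/960 t=1:−1/4320 = 7/8640
⇒ 3j(3 4 5; 1 -3 2)² = 343/12870, sgn -1
4πI² = N·(3j₀)²·(3jₘ)² = 686/1859
I = -1·√(0.369016/4π) = -0.17136315
No selection rule forces the value: the integral is nonzero (none).

-0.171363 (none)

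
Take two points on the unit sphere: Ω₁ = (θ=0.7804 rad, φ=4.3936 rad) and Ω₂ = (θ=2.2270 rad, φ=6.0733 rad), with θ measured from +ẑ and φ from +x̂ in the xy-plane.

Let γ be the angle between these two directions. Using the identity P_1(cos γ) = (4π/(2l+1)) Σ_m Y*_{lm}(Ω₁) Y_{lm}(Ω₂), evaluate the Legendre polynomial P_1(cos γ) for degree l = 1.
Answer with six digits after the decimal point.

-0.494154

Term-by-term m-sum for l=1 (normalisation 4π/3 = 4.188790):
  m=-1: (-0.076184-0.230830i) × (+0.267733+0.057033i) = -0.007232-0.066146i  (running Σ = -0.007232-0.066146i)
  m=0: (+0.347217-0.000000i) × (-0.298103+0.000000i) = -0.103506+0.000000i  (running Σ = -0.110738-0.066146i)
  m=1: (+0.076184-0.230830i) × (-0.267733+0.057033i) = -0.007232+0.066146i  (running Σ = -0.117971+0.000000i)
Total Σ_m = -0.117971+0.000000i. Multiply by 4.188790: -0.494154+0.000000i. P_1(cos γ) = -0.494154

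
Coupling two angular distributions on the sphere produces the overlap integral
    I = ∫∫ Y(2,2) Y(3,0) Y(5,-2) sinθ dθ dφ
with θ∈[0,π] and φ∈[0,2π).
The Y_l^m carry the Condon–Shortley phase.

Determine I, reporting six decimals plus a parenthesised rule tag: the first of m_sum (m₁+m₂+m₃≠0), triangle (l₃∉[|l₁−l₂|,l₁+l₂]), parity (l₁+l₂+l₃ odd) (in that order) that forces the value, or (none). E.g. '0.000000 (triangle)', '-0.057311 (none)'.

0.141758 (none)

Checks pass: Σm=0; 10 even; l₃=5∈[1,5].
(2·2+1)(2·3+1)(2·5+1) = 385
Δ: 0! 4! 6! / 11! → 1/2310
sum: t=0:+1/144 = 1/144
3j²(2 3 5; 0 0 0) = Δ·Π!·Σ² = 10/231  (sign -1)
sum: t=0:+1/864 = 1/864
3j²(2 3 5; 2 0 -2) = Δ·Π!·Σ² = 1/66  (sign -1)
combine: 4πI² = 385·10/231·1/66 = 25/99
take √, sign +1: I = 0.14175797
No selection rule forces the value: the integral is nonzero (none).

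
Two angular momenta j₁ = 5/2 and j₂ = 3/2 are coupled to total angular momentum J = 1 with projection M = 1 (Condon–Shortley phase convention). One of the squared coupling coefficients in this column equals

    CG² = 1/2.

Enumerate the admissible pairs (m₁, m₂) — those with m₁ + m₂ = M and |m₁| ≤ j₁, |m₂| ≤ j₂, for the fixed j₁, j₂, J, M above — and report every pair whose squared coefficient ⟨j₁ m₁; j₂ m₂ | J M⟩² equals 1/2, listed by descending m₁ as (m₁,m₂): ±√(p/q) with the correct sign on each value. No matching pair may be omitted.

Admissible pairs with m₁+m₂ = M = 1: (-1/2,3/2), (1/2,1/2), (3/2,-1/2), (5/2,-3/2)
  (m₁,m₂)=(5/2,-3/2): CG² = 1/2, CG = +√(1/2)   ← matches the target
  (m₁,m₂)=(3/2,-1/2): CG² = 3/10, CG = −√(3/10)
  (m₁,m₂)=(1/2,1/2): CG² = 3/20, CG = +√(3/20)
  (m₁,m₂)=(-1/2,3/2): CG² = 1/20, CG = −√(1/20)
Pairs with CG² = 1/2: (5/2,-3/2): +√(1/2)

(5/2,-3/2): +√(1/2)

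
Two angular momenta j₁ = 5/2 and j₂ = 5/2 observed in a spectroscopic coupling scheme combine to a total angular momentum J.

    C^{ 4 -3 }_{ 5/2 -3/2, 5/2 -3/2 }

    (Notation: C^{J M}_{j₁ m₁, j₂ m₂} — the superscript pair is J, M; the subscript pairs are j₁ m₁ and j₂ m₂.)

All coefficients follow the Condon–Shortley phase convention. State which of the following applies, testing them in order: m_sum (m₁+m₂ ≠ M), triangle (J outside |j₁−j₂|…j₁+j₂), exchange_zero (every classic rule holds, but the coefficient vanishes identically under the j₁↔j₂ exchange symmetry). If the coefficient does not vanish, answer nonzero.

m-sum: m₁+m₂ = -3/2+(-3/2) = -3, M = -3  ✓
triangle: |j₁−j₂| = 0 ≤ J = 4 ≤ j₁+j₂ = 5  ✓
exchange: j₁=j₂ and m₁=m₂, and (−1)^(j₁+j₂−J) = (−1)^1 = −1 forces ⟨j₁m₁;j₂m₂|JM⟩ = −⟨j₂m₂;j₁m₁|JM⟩ = −⟨j₁m₁;j₂m₂|JM⟩ ⇒ the coefficient vanishes identically
Racah sum check: Σ_k collapses to 0 ⇒ CG = 0

exchange_zero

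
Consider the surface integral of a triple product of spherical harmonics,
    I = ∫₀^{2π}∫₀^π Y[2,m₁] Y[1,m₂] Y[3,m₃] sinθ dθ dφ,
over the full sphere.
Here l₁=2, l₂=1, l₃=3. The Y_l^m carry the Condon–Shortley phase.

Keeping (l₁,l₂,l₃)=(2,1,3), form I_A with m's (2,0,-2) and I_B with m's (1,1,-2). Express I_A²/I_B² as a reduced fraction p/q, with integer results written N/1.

1/2

Same 2,1,3: normalisation and zero-m 3j drop out of the ratio.
A: Δ: 0! 4! 2! / 7! → 1/105; sum: t=0:+1/24 = 1/24; 3j²(2 1 3; 2 0 -2) = Δ·Π!·Σ² = 1/21  (sign -1)
B: Δ: 0! 4! 2! / 7! → 1/105; sum: t=0:+1/12 = 1/12; 3j²(2 1 3; 1 1 -2) = Δ·Π!·Σ² = 2/21  (sign -1)
I_A²/I_B² = (1/21)/(2/21) = 1/2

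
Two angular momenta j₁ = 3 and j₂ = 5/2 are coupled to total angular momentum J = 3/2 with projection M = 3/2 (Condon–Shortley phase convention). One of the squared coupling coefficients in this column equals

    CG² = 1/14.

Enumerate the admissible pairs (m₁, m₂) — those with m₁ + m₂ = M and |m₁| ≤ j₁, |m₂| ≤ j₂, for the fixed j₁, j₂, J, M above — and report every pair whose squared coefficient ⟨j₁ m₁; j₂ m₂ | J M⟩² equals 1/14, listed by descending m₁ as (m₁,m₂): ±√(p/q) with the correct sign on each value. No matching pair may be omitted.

Admissible pairs with m₁+m₂ = M = 3/2: (-1,5/2), (0,3/2), (1,1/2), (2,-1/2), (3,-3/2)
  (m₁,m₂)=(3,-3/2): CG² = 3/14, CG = +√(3/14)
  (m₁,m₂)=(2,-1/2): CG² = 2/7, CG = −√(2/7)
  (m₁,m₂)=(1,1/2): CG² = 9/35, CG = +√(9/35)
  (m₁,m₂)=(0,3/2): CG² = 6/35, CG = −√(6/35)
  (m₁,m₂)=(-1,5/2): CG² = 1/14, CG = +√(1/14)   ← matches the target
Pairs with CG² = 1/14: (-1,5/2): +√(1/14)

(-1,5/2): +√(1/14)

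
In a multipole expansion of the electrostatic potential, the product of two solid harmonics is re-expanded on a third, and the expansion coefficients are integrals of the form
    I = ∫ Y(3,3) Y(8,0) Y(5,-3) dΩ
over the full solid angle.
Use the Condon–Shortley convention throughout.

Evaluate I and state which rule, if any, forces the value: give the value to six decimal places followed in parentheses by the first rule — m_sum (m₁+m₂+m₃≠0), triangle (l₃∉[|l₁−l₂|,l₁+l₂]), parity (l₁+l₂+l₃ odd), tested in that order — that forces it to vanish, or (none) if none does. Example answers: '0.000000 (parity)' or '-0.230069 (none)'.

m-sum 0 ✓  L=16 even ✓  5≤5≤11 ✓
Π(2lᵢ+1) = 7×17×11 = 1309
triangle coeff Δ(3,8,5) = 1/136136
Σ_t [3,3]: t=3:−1/518400 = -1/518400
(3j)²=56/2431 [(3 8 5; 0 0 0)], sign=+1
Σ_t [0,0]: t=0:+1/58060800 = 1/58060800
(3j)²=1/4862 [(3 8 5; 3 0 -3)], sign=+1
⇒ 4πI² = 196/31603
I = (+1)√(196/31603/(4π)) = 0.02221565
No selection rule forces the value: the integral is nonzero (none).

0.022216 (none)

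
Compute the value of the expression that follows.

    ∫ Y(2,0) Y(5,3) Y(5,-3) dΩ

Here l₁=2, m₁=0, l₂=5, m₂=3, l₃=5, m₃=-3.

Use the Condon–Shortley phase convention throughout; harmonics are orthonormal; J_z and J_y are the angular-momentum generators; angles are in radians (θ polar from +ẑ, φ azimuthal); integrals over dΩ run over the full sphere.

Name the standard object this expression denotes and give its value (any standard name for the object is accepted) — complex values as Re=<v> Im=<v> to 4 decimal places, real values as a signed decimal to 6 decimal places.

This is a Gaunt coefficient — the integral of a triple product of spherical harmonics over the sphere.
Rules hold: Σm=0, L=12 even, 3≤5≤7.
N = 5·11·11 = 605
Δ = 2!·2!·8!/13! = 1/38610
Racah Σ t=0..2: t=0:+1/2880 t=1:−1/576 t=2:+1/2880 = -1/960
⇒ 3j(2 5 5; 0 0 0)² = 10/429, sgn +1
Racah Σ t=0..2: t=0:+1/161280 t=1:−1/5040 t=2:+1/5760 = -1/53760
⇒ 3j(2 5 5; 0 3 -3)² = 1/4290, sgn -1
4πI² = N·(3j₀)²·(3jₘ)² = 5/1521
I = -1·√(0.00328731/4π) = -0.01617393

Gaunt coefficient, -0.016174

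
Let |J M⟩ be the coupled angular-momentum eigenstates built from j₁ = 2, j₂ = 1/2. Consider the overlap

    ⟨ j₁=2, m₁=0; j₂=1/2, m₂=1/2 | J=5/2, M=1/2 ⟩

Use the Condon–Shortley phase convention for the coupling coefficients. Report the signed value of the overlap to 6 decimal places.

+√(3/5) ≈ +0.774597

triangle: 0!×4!×1!/6! = 24/720
(j±m)!: 2!×2!×1!×0!×3!×2! = 48
prefactor² = (2J+1)×Δ×N² = 48/5
  k=0: +1/(0!×0!×2!×1!×2!×0!) = 1/4
Σ = 1/4  ⇒  CG² = 48/5×(1/4)² = 3/5
CG = +√(3/5) = +0.774597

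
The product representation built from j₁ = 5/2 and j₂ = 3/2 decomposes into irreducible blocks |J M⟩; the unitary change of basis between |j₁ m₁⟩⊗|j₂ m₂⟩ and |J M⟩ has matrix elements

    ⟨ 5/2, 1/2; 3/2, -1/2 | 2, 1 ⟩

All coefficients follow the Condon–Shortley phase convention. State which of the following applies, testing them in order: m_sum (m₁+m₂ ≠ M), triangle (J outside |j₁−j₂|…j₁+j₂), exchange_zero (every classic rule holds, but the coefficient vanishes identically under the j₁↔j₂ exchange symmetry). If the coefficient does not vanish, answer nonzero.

m_sum

m-sum: m₁+m₂ = 1/2+(-1/2) = 0, M = 1  ✗ ⇒ coefficient is 0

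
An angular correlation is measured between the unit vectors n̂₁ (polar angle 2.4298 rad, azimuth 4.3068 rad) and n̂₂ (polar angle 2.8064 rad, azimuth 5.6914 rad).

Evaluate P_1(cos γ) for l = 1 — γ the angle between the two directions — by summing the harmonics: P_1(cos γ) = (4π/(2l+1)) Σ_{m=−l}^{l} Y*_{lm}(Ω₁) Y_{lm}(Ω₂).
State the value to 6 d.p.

Expand P_1 via completeness: Σ_{m} conj(Y_{1,m}) at Ω₁ times Y_{1,m} at Ω₂ —
  m=-1: (-0.08904 - 0.20737j) × (0.09432 + 0.06340j) = 0.00475 - 0.02520j  (running Σ = 0.00475 - 0.02520j)
  m=0: (-0.36997 + 0.00000j) × (-0.46141 + 0.00000j) = 0.17071 + 0.00000j  (running Σ = 0.17545 - 0.02520j)
  m=1: (0.08904 - 0.20737j) × (-0.09432 + 0.06340j) = 0.00475 + 0.02520j  (running Σ = 0.18020 + 0.00000j)
Accumulated sum 0.18020 + 0.00000j; after 4π/(2l+1) scaling, 0.75483 + 0.00000j ⇒ P_1 = 0.754829

0.754829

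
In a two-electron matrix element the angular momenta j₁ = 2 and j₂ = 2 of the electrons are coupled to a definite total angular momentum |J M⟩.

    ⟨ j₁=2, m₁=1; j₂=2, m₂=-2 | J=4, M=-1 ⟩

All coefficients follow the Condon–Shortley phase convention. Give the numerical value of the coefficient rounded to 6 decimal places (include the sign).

j₁+j₂−J=0  J+j₁−j₂=4  J−j₁+j₂=4  j₁+j₂+J+1=9
(j₁±m₁, j₂±m₂, J±M) = (3,1,0,4,3,5)
P² = 10368/7
sum k=0..0:
  [0] +1/144 = 1/144
S = 1/144
C² = P²·S² = 1/14 ; C = +0.267261

+√(1/14) = +0.267261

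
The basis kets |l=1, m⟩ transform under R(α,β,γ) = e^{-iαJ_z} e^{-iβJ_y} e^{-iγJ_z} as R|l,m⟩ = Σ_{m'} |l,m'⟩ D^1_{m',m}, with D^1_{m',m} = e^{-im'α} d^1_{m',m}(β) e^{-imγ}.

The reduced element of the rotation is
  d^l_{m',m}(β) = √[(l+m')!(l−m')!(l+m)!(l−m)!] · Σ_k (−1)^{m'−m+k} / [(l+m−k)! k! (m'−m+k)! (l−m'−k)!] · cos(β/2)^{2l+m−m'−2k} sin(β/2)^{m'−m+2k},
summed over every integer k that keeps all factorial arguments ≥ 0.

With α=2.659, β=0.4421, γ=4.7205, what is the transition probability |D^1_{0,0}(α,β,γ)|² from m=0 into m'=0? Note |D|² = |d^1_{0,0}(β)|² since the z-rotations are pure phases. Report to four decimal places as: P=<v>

D^1_{0,0}(2.6590,0.4421,4.7205) = e^{-i·0·2.6590}·d^1_{0,0}(0.4421)·e^{-i·0·4.7205}. Compute d first:
With c≡cos(β/2)=0.975668 and s≡sin(β/2)=0.219254, N=[1·1·1·1]^{1/2}=1.000000
k∈{0,1} keeps every argument non-negative
  k=0: (−1)^0·1.0000/(1)·0.9757^2·0.2193^0 = +0.951928
  k=1: (−1)^1·1.0000/(1)·0.9757^0·0.2193^2 = -0.048072
d^1_{0,0}(0.4421) = +0.951928 -0.048072 = +0.903855
|D^1_{0,0}|² = |d^1_{0,0}(β)|² = (+0.903855)² = 0.816954 (the z-rotation phases have unit modulus)

P=0.8170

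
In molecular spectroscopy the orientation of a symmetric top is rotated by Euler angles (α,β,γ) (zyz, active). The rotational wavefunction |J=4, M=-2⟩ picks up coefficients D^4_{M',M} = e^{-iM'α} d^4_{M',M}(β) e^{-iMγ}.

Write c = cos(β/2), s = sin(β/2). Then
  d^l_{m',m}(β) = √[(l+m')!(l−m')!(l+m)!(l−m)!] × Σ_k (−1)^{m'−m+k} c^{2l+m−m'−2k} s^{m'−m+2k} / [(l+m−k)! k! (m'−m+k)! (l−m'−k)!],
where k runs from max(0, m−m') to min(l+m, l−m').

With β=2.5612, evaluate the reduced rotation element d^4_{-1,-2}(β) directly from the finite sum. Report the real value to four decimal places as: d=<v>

d=-0.2325

d^4_{-1,-2}(β=2.5612) via the finite sum:
With c≡cos(β/2)=0.286140 and s≡sin(β/2)=0.958188, N=[6·120·2·720]^{1/2}=1018.233765
k: max(0,(-2)−(-1))=0 … min(4+(-2),4−(-1))=2
  k=0: (−1)^1·1018.2338/(240)·0.2861^7·0.9582^1 = -0.000638
  k=1: (−1)^2·1018.2338/(48)·0.2861^5·0.9582^3 = +0.035798
  k=2: (−1)^3·1018.2338/(72)·0.2861^3·0.9582^5 = -0.267612
d^4_{-1,-2}(2.5612) = -0.000638 +0.035798 -0.267612 = -0.232453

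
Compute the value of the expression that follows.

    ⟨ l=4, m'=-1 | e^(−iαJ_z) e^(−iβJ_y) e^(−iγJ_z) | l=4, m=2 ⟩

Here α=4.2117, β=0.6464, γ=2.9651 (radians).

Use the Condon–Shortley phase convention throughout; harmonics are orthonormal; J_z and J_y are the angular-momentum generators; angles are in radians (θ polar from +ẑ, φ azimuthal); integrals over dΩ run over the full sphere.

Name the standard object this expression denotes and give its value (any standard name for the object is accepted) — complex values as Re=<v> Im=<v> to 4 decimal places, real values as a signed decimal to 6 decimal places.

This is a Wigner D-matrix element — the rotation-matrix element ⟨l m'| R(α,β,γ) |l m⟩ in the angular-momentum basis.
Split into d^4_{-1,2}(β=0.6464) × two z-phases.
Half-angle: c=0.948224, s=0.317602. N=√(6·120·720·2)=1018.233765
Admissible k: 3..5 (factorial args all ≥0)
  k=3: (−1)^0·1018.2338/(72)·0.9482^5·0.3176^3 = +0.347313
  k=4: (−1)^1·1018.2338/(48)·0.9482^3·0.3176^5 = -0.058447
  k=5: (−1)^2·1018.2338/(240)·0.9482^1·0.3176^7 = +0.001311
d^4_{-1,2}(0.6464) = +0.347313 -0.058447 +0.001311 = +0.290178
D = (-0.480030-0.877252i)·(+0.290178)·(+0.938345+0.345701i) = -0.042705-0.287019i

Wigner D-matrix element, Re=-0.0427 Im=-0.2870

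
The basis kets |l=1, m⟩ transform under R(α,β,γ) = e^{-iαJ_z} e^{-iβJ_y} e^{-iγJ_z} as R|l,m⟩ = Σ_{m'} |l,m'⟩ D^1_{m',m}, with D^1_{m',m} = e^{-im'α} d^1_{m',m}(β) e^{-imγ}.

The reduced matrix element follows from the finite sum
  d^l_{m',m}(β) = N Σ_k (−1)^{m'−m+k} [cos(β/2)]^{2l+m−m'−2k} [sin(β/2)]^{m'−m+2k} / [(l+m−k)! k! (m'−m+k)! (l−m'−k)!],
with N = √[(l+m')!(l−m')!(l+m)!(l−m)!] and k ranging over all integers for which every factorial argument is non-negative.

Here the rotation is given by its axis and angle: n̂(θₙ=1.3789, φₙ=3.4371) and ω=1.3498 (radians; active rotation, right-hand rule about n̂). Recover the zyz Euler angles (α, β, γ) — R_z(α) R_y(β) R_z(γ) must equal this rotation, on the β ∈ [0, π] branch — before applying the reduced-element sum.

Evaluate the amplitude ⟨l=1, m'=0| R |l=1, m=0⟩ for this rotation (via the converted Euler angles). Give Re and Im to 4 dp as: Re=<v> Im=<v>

Re=0.2476 Im=0.0000

Axis–angle → zyz. n̂ = (sinθₙcosφₙ, sinθₙsinφₙ, cosθₙ) = (-0.939094, -0.285880, +0.190721), ω = 1.3498.
R = I cosω + sinω [n̂]ₓ + (1−cosω) n̂n̂ᵀ gives
  R = [+0.907787, +0.023537, -0.418772; +0.395702, +0.283014, +0.873684; +0.139082, -0.958827, +0.247603]
β = atan2(√(R₁₃²+R₂₃²), R₃₃) = 1.320591; α = atan2(R₂₃, R₁₃) mod 2π = 2.017761; γ = atan2(R₃₂, −R₃₁) mod 2π = 4.568339
D^1_{0,0}(2.0178,1.3206,4.5683) = e^{-i·0·2.0178}·d^1_{0,0}(1.3206)·e^{-i·0·4.5683}. Compute d first:
c=cos(1.320591/2)=0.789811, s=sin(1.320591/2)=0.613350; N=√[1·1·1·1]=1.000000
k: max(0,(0)−(0))=0 … min(1+(0),1−(0))=1
  k=0: (−1)^0·1.0000/(1)·0.7898^2·0.6134^0 = +0.623801
  k=1: (−1)^1·1.0000/(1)·0.7898^0·0.6134^2 = -0.376199
d^1_{0,0}(1.3206) = +0.623801 -0.376199 = +0.247603
Attach z-rotation phases: D = e^{-i(0)(2.0178)}·(+0.247603)·e^{-i(0)(4.5683)} = +0.247603+0.000000i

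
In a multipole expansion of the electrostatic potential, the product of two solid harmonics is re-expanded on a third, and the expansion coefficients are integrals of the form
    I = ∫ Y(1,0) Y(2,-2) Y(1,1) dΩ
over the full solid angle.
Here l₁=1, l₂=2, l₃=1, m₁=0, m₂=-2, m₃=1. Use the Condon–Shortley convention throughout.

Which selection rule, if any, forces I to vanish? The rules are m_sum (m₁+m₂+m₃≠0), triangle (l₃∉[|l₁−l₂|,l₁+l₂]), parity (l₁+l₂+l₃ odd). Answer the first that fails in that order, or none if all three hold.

m₁+m₂+m₃ = 0 − 2 + 1 = -1  ✗
triangle: |1−2|=1 ≤ l₃=1 ≤ 1+2=3
parity: l₁+l₂+l₃ = 4 is even

m_sum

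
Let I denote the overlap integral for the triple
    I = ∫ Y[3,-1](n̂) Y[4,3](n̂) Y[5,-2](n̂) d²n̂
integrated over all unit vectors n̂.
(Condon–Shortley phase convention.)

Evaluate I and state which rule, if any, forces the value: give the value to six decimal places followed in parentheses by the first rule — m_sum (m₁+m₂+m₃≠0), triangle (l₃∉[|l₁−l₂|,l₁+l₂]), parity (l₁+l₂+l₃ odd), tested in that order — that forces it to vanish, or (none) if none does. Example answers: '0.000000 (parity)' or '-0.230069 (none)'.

-0.171363 (none)

Checks pass: Σm=0; 12 even; l₃=5∈[1,7].
(2·3+1)(2·4+1)(2·5+1) = 693
Δ: 2! 4! 6! / 13! → 1/180180
sum: t=0:+1/576 t=1:−1/144 t=2:+1/576 = -1/288
3j²(3 4 5; 0 0 0) = Δ·Π!·Σ² = 20/1001  (sign +1)
sum: t=1:−1/4320 t=2:+1/960 = 7/8640
3j²(3 4 5; -1 3 -2) = Δ·Π!·Σ² = 343/12870  (sign -1)
combine: 4πI² = 693·20/1001·343/12870 = 686/1859
take √, sign -1: I = -0.17136315
No selection rule forces the value: the integral is nonzero (none).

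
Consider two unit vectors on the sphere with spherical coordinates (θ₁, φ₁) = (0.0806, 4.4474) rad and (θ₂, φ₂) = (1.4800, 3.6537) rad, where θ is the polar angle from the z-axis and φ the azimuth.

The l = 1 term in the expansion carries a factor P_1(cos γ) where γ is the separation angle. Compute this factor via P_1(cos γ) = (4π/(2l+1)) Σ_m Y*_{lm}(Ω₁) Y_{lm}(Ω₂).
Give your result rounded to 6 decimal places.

Term-by-term m-sum for l=1 (normalisation 4π/3 = 4.188790):
  m=-1: (-0.00729 - 0.02685j) × (-0.29993 + 0.16860j) = 0.00671 + 0.00682j  (running Σ = 0.00671 + 0.00682j)
  m=0: (0.48702 + 0.00000j) × (0.04430 + 0.00000j) = 0.02158 + 0.00000j  (running Σ = 0.02829 + 0.00682j)
  m=1: (0.00729 - 0.02685j) × (0.29993 + 0.16860j) = 0.00671 - 0.00682j  (running Σ = 0.03500 + 0.00000j)
Total Σ_m = 0.03500 + 0.00000j. Multiply by 4.188790: 0.14660 + 0.00000j. P_1(cos γ) = 0.146601

0.146601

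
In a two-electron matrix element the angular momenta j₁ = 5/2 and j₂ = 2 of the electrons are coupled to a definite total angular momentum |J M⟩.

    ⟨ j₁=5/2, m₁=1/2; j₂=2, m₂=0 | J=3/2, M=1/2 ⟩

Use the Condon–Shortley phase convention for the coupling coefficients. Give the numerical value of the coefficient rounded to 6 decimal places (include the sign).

−√(2/35) ≈ -0.239046

triangle: 3!*2!*1!/7! = 12/5040
(j±m)!: 3!*2!*2!*2!*2!*1! = 96
prefactor² = (2J+1)*Δ*N² = 32/35
  k=1: −1/(1!*2!*1!*1!*1!*0!) = -1/2
  k=2: +1/(2!*1!*0!*0!*2!*1!) = 1/4
Σ = -1/4  ⇒  CG² = 32/35*(-1/4)² = 2/35
CG = −√(2/35) = -0.239046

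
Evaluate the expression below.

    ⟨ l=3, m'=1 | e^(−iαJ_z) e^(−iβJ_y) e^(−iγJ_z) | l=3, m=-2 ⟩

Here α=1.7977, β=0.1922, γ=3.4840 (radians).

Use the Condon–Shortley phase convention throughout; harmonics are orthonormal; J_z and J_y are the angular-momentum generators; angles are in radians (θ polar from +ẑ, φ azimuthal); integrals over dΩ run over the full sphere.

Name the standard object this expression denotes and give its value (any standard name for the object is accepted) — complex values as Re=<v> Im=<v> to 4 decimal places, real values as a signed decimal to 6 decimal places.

Wigner D-matrix element, Re=-0.0024 Im=0.0049

This is a Wigner D-matrix element — the rotation-matrix element ⟨l m'| R(α,β,γ) |l m⟩ in the angular-momentum basis.
Split into d^3_{1,-2}(β=0.1922) × two z-phases.
Half-angle: c=0.995386, s=0.095952. N=√(24·2·1·120)=75.894664
The bounds max(0,m−m')=0 and min(l+m,l−m')=1 give 2 terms
  k=0: (−1)^3·75.8947/(12)·0.9954^3·0.0960^3 = -0.005510
  k=1: (−1)^4·75.8947/(24)·0.9954^1·0.0960^5 = +0.000026
d^3_{1,-2}(0.1922) = -0.005510 +0.000026 = -0.005485
D = (-0.224962-0.974368i)·(-0.005485)·(+0.774536+0.632529i) = -0.002425+0.004920i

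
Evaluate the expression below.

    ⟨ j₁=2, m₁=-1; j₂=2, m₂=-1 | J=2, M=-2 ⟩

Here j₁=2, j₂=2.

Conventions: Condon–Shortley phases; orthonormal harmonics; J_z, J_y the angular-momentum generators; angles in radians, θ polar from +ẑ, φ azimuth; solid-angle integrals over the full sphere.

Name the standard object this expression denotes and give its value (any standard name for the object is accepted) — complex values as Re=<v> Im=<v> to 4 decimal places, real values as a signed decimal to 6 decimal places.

This is a Clebsch–Gordan (vector-coupling) coefficient.
√[5·2!2!2!/7! · 1!3!1!3!0!4!] = √(48/7)
  +(−1)^1/∏(1,1,2,0,0,2)! = -1/4  (running -1/4)
⟨..|..⟩ = √(48/7)·(-1/4) = -0.654654

Clebsch–Gordan coefficient, −√(3/7) ≈ -0.654654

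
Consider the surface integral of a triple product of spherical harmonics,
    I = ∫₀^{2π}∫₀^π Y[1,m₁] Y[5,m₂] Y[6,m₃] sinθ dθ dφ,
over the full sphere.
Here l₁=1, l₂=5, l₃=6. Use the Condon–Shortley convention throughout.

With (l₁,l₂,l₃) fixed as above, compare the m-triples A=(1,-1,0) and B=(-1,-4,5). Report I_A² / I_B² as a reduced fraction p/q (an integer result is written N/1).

3/11

Shared (l₁,l₂,l₃)=(1,5,6): N and (l;000)² cancel in I_A²/I_B².
A: Δ = 0!·2!·10!/13! = 1/858; Racah Σ t=0..0: t=0:+1/34560 = 1/34560; ⇒ 3j(1 5 6; 1 -1 0)² = 5/286, sgn +1
B: Δ = 0!·2!·10!/13! = 1/858; Racah Σ t=0..0: t=0:+1/725760 = 1/725760; ⇒ 3j(1 5 6; -1 -4 5)² = 5/78, sgn -1
I_A²/I_B² = (5/286)/(5/78) = 3/11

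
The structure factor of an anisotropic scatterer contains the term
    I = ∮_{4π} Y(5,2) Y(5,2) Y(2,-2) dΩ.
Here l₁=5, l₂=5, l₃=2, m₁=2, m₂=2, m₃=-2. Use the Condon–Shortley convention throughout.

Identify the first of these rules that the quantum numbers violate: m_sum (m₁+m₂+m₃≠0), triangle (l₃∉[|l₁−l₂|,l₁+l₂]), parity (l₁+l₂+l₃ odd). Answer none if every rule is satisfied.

m_sum

Σmᵢ = 2  ✗
l₃∈[|l₁−l₂|,l₁+l₂]=[0,10], have l₃=2
Σlᵢ = 12 ⇒ even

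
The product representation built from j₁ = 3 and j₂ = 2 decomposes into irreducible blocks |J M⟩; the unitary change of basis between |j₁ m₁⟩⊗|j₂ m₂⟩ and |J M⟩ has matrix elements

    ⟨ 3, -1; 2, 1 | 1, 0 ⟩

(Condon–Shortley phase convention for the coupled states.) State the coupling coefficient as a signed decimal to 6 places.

√[3·4!2!0!/7! · 2!4!3!1!1!1!] = √(288/35)
  +(−1)^3/∏(3,1,1,0,1,0)! = -1/6  (running -1/6)
⟨..|..⟩ = √(288/35)·(-1/6) = -0.478091

−√(8/35) ≈ -0.478091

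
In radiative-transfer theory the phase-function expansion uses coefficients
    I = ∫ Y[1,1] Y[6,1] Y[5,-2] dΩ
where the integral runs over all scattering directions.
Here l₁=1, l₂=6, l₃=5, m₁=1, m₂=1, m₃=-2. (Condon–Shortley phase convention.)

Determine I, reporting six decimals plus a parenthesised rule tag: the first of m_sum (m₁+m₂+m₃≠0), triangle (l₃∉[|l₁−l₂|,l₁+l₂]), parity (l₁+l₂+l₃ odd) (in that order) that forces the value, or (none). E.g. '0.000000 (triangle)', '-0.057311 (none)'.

Checks pass: Σm=0; 12 even; l₃=5∈[5,7].
(2·1+1)(2·6+1)(2·5+1) = 429
Δ: 2! 0! 10! / 13! → 1/858
sum: t=1:−1/14400 = -1/14400
3j²(1 6 5; 0 0 0) = Δ·Π!·Σ² = 6/143  (sign +1)
sum: t=0:+1/60480 = 1/60480
3j²(1 6 5; 1 1 -2) = Δ·Π!·Σ² = 5/429  (sign -1)
combine: 4πI² = 429·6/143·5/429 = 30/143
take √, sign -1: I = -0.12920749
No selection rule forces the value: the integral is nonzero (none).

-0.129207 (none)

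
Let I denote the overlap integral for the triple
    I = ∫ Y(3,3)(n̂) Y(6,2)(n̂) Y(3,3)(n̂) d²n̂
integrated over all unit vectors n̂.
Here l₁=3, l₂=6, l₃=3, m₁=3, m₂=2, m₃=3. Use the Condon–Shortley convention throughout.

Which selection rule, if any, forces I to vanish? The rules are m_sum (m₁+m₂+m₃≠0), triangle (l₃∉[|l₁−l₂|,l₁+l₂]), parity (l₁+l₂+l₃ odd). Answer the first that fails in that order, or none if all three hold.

m₁+m₂+m₃ = 3 + 2 + 3 = 8  ✗
triangle: |3−6|=3 ≤ l₃=3 ≤ 3+6=9
parity: l₁+l₂+l₃ = 12 is even

m_sum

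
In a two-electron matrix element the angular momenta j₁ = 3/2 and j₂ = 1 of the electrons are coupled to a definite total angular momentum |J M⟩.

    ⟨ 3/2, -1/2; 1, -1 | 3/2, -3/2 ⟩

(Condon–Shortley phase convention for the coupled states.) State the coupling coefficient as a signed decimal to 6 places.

+√(2/5) = +0.632456

j₁+j₂−J=1  J+j₁−j₂=2  J−j₁+j₂=1  j₁+j₂+J+1=5
(j₁±m₁, j₂±m₂, J±M) = (1,2,0,2,0,3)
P² = 8/5
sum k=0..0:
  [0] +1/2 = 1/2
S = 1/2
C² = P²·S² = 2/5 ; C = +0.632456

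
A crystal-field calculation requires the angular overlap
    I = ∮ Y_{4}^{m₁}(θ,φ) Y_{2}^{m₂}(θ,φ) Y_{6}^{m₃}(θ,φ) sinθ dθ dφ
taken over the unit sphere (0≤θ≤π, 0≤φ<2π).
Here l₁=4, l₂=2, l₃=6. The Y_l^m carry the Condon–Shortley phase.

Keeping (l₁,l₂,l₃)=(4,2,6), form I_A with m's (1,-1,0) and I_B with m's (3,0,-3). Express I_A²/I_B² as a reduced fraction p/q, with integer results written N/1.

10/9

Same 4,2,6: normalisation and zero-m 3j drop out of the ratio.
A: Δ: 0! 8! 4! / 13! → 1/6435; sum: t=0:+1/4320 = 1/4320; 3j²(4 2 6; 1 -1 0) = Δ·Π!·Σ² = 8/429  (sign +1)
B: Δ: 0! 8! 4! / 13! → 1/6435; sum: t=0:+1/20160 = 1/20160; 3j²(4 2 6; 3 0 -3) = Δ·Π!·Σ² = 12/715  (sign -1)
I_A²/I_B² = (8/429)/(12/715) = 10/9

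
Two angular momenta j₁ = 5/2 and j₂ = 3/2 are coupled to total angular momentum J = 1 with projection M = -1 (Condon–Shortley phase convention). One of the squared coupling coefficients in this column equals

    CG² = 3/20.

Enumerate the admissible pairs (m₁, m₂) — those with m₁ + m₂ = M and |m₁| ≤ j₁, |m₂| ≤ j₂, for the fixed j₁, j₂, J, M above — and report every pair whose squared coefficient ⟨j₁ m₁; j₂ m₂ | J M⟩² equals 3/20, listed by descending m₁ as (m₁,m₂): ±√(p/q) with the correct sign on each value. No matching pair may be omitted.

(-1/2,-1/2): −√(3/20)

Admissible pairs with m₁+m₂ = M = -1: (-5/2,3/2), (-3/2,1/2), (-1/2,-1/2), (1/2,-3/2)
  (m₁,m₂)=(1/2,-3/2): CG² = 1/20, CG = +√(1/20)
  (m₁,m₂)=(-1/2,-1/2): CG² = 3/20, CG = −√(3/20)   ← matches the target
  (m₁,m₂)=(-3/2,1/2): CG² = 3/10, CG = +√(3/10)
  (m₁,m₂)=(-5/2,3/2): CG² = 1/2, CG = −√(1/2)
Pairs with CG² = 3/20: (-1/2,-1/2): −√(3/20)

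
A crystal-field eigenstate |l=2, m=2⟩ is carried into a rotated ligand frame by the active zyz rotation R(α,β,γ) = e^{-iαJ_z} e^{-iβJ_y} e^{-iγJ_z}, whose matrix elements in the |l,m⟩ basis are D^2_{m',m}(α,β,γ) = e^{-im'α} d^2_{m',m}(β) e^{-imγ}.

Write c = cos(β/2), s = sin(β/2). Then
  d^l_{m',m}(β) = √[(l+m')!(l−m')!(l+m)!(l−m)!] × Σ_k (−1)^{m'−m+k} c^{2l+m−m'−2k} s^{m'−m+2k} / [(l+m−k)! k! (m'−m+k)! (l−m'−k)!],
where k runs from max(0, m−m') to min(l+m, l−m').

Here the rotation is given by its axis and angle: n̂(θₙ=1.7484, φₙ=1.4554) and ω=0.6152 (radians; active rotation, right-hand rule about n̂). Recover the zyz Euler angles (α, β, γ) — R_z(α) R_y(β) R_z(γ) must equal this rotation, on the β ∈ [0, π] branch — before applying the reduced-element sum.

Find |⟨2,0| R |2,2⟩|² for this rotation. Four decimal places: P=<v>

Axis–angle → zyz. n̂ = (sinθₙcosφₙ, sinθₙsinφₙ, cosθₙ) = (+0.113329, +0.977724, -0.176671), ω = 0.6152.
R = I cosω + sinω [n̂]ₓ + (1−cosω) n̂n̂ᵀ gives
  R = [+0.819013, +0.122276, +0.560595; -0.081646, +0.991923, -0.097075; -0.567937, +0.033735, +0.822381]
β = atan2(√(R₁₃²+R₂₃²), R₃₃) = 0.605213; α = atan2(R₂₃, R₁₃) mod 2π = 6.111722; γ = atan2(R₃₂, −R₃₁) mod 2π = 0.059330
D^2_{0,2}(6.1117,0.6052,0.0593) = e^{-i·0·6.1117}·d^2_{0,2}(0.6052)·e^{-i·2·0.0593}. Compute d first:
With c≡cos(β/2)=0.954563 and s≡sin(β/2)=0.298010, N=[2·2·24·1]^{1/2}=9.797959
k: max(0,(2)−(0))=2 … min(2+(2),2−(0))=2
  k=2: (−1)^0·9.7980/(4)·0.9546^2·0.2980^2 = +0.198219
d^2_{0,2}(0.6052) = +0.198219
|D^2_{0,2}|² = |d^2_{0,2}(β)|² = (+0.198219)² = 0.039291 (the z-rotation phases have unit modulus)

P=0.0393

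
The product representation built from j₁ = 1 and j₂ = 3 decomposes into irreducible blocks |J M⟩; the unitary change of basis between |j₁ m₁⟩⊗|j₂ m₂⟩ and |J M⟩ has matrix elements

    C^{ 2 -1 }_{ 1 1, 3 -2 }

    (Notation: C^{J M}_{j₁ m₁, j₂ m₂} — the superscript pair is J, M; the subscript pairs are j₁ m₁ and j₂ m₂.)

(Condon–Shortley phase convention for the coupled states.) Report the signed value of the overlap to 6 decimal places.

+√(10/21) = +0.690066

j₁+j₂−J=2  J+j₁−j₂=0  J−j₁+j₂=4  j₁+j₂+J+1=7
(j₁±m₁, j₂±m₂, J±M) = (2,0,1,5,1,3)
P² = 480/7
sum k=0..0:
  [0] +1/12 = 1/12
S = 1/12
C² = P²·S² = 10/21 ; C = +0.690066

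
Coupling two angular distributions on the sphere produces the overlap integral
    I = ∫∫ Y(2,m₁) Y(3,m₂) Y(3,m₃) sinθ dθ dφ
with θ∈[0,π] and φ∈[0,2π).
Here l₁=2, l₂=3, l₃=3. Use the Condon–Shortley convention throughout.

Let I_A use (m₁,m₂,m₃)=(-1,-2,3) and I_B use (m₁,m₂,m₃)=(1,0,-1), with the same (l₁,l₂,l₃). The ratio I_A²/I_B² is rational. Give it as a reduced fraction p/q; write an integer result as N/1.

l's match ⇒ only the (l;m) 3-j factors differ between A and B.
A: triangle coeff Δ(2,3,3) = 1/3780; Σ_t [1,1]: t=1:−1/48 = -1/48; (3j)²=5/84 [(2 3 3; -1 -2 3)], sign=-1
B: triangle coeff Δ(2,3,3) = 1/3780; Σ_t [0,1]: t=0:+1/12 t=1:−1/8 = -1/24; (3j)²=1/210 [(2 3 3; 1 0 -1)], sign=-1
I_A²/I_B² = (5/84)/(1/210) = 25/2

25/2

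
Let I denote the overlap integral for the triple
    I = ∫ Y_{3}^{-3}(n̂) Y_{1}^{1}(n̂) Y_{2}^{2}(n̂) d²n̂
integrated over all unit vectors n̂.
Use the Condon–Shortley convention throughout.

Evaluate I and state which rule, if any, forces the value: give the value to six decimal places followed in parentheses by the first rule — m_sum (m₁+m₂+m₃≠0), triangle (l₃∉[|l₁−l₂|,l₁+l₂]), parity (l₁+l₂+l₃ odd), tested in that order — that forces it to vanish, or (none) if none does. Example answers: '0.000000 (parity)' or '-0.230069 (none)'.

-0.319865 (none)

m-sum 0 ✓  L=6 even ✓  2≤2≤4 ✓
Π(2lᵢ+1) = 7×3×5 = 105
triangle coeff Δ(3,1,2) = 1/105
Σ_t [1,1]: t=1:−1/4 = -1/4
(3j)²=3/35 [(3 1 2; 0 0 0)], sign=-1
Σ_t [2,2]: t=2:+1/48 = 1/48
(3j)²=1/7 [(3 1 2; -3 1 2)], sign=+1
⇒ 4πI² = 9/7
I = (-1)√(9/7/(4π)) = -0.31986543
No selection rule forces the value: the integral is nonzero (none).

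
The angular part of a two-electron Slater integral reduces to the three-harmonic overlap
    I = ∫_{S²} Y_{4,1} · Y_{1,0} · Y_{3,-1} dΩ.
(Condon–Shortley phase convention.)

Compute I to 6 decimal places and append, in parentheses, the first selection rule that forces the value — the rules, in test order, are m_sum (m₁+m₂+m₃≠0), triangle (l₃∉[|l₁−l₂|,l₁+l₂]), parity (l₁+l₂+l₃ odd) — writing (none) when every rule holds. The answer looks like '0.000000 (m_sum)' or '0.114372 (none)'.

m-sum 0 ✓  L=8 even ✓  3≤3≤5 ✓
Π(2lᵢ+1) = 9×3×7 = 189
triangle coeff Δ(4,1,3) = 1/252
Σ_t [1,1]: t=1:−1/36 = -1/36
(3j)²=4/63 [(4 1 3; 0 0 0)], sign=+1
Σ_t [1,1]: t=1:−1/48 = -1/48
(3j)²=5/84 [(4 1 3; 1 0 -1)], sign=-1
⇒ 4πI² = 5/7
I = (-1)√(5/7/(4π)) = -0.23841361
No selection rule forces the value: the integral is nonzero (none).

-0.238414 (none)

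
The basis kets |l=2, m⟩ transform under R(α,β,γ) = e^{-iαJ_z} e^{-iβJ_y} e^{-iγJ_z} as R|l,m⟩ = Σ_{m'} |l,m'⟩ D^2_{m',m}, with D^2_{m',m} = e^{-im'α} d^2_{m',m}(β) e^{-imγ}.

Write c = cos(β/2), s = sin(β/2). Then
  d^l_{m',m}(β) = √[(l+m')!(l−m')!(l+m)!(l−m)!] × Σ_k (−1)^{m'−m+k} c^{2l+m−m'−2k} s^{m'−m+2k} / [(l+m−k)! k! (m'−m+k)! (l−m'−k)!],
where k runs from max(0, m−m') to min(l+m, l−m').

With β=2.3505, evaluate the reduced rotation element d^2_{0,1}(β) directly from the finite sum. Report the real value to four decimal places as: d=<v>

d=-0.6123

d^2_{0,1}(β=2.3505) via the finite sum:
With c≡cos(β/2)=0.385312 and s≡sin(β/2)=0.922786, N=[2·2·6·1]^{1/2}=4.898979
The bounds max(0,m−m')=1 and min(l+m,l−m')=2 give 2 terms
  k=1: (−1)^0·4.8990/(2)·0.3853^3·0.9228^1 = +0.129305
  k=2: (−1)^1·4.8990/(2)·0.3853^1·0.9228^3 = -0.741638
d^2_{0,1}(2.3505) = +0.129305 -0.741638 = -0.612333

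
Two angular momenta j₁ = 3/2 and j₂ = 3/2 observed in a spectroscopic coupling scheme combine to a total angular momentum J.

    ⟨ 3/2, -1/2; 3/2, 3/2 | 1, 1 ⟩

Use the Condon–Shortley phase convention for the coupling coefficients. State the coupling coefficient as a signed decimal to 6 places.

+√(3/10) = +0.547723

√[3·2!1!1!/5! · 1!2!3!0!2!0!] = √(6/5)
  +(−1)^2/∏(2,0,0,1,1,0)! = 1/2  (running 1/2)
⟨..|..⟩ = √(6/5)·(1/2) = +0.547723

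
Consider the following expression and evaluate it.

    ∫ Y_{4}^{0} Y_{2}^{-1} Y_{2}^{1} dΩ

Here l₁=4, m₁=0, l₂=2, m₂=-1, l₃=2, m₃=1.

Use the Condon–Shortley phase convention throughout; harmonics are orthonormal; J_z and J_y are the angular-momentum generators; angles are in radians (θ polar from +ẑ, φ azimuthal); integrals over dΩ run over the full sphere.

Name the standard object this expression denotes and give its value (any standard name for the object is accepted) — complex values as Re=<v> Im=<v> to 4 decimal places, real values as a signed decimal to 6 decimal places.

This is a Gaunt coefficient — the integral of a triple product of spherical harmonics over the sphere.
Rules hold: Σm=0, L=8 even, 2≤2≤6.
N = 9·5·5 = 225
Δ = 4!·4!·0!/9! = 1/630
Racah Σ t=2..2: t=2:+1/16 = 1/16
⇒ 3j(4 2 2; 0 0 0)² = 2/35, sgn +1
Racah Σ t=1..1: t=1:−1/36 = -1/36
⇒ 3j(4 2 2; 0 -1 1)² = 8/315, sgn +1
4πI² = N·(3j₀)²·(3jₘ)² = 16/49
I = +1·√(0.326531/4π) = 0.16119702

Gaunt coefficient, +0.161197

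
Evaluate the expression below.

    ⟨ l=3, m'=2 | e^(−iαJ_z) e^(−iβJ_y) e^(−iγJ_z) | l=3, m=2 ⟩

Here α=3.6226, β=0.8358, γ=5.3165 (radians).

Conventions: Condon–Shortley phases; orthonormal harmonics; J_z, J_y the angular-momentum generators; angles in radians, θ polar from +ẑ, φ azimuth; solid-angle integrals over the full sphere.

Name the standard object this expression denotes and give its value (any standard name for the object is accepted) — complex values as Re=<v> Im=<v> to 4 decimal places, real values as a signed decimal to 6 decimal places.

Wigner D-matrix element, Re=0.0046 Im=0.0068

This is a Wigner D-matrix element — the rotation-matrix element ⟨l m'| R(α,β,γ) |l m⟩ in the angular-momentum basis.
First d^3_{2,2}(β=0.8358), then the phase factors e^{-i(2)α} and e^{-i(2)γ}:
c=cos(0.835800/2)=0.913943, s=sin(0.835800/2)=0.405842; N=√[120·1·120·1]=120.000000
The bounds max(0,m−m')=0 and min(l+m,l−m')=1 give 2 terms
  k=0: (−1)^0·120.0000/(120)·0.9139^6·0.4058^0 = +0.582794
  k=1: (−1)^1·120.0000/(24)·0.9139^4·0.4058^2 = -0.574594
d^3_{2,2}(0.8358) = +0.582794 -0.574594 = +0.008200
D = (+0.571868-0.820345i)·(+0.008200)·(-0.354682+0.934987i) = +0.004627+0.006771i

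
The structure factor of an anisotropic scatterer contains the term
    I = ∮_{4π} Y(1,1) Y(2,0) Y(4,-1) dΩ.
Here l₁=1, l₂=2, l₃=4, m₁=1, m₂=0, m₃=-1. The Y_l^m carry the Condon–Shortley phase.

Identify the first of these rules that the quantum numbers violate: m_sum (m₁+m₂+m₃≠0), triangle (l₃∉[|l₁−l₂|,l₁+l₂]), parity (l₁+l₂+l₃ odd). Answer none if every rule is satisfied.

triangle

m₁+m₂+m₃ = 1 + 0 − 1 = 0  ✓
triangle: need |l₁−l₂| ≤ l₃ ≤ l₁+l₂ = [1,3]; l₃=4 is outside  ✗
parity: l₁+l₂+l₃ = 7 is odd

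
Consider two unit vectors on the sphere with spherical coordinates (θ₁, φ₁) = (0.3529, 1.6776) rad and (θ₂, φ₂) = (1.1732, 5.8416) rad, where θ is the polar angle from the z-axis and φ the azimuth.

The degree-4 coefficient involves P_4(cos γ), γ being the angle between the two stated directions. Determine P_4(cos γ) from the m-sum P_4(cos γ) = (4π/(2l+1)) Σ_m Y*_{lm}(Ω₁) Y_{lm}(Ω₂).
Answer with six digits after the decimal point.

Term-by-term m-sum for l=4 (normalisation 4π/9 = 1.396263):
  [-4]  conj(Y_{4,-4})(Ω₁) = (0.005747, 0.002616) ; Y_{4,-4}(Ω₂) = (-0.062135, 0.313691) ; Δ = (-0.001178, 0.001640)
  [-3]  conj(Y_{4,-3})(Ω₁) = (0.015273, -0.046024) ; Y_{4,-3}(Ω₂) = (0.092519, 0.368412) ; Δ = (0.018369, 0.001369)
  [-2]  conj(Y_{4,-2})(Ω₁) = (-0.201657, -0.043743) ; Y_{4,-2}(Ω₂) = (0.008932, 0.010874) ; Δ = (-0.001325, -0.002584)
  [-1]  conj(Y_{4,-1})(Ω₁) = (-0.051748, 0.482667) ; Y_{4,-1}(Ω₂) = (-0.297826, -0.140788) ; Δ = (0.083365, -0.136465)
  [+0]  conj(Y_{4,0})(Ω₁) = (0.393657, -0.000000) ; Y_{4,0}(Ω₂) = (-0.075220, 0.000000) ; Δ = (-0.029611, 0.000000)
  [+1]  conj(Y_{4,1})(Ω₁) = (0.051748, 0.482667) ; Y_{4,1}(Ω₂) = (0.297826, -0.140788) ; Δ = (0.083365, 0.136465)
  [+2]  conj(Y_{4,2})(Ω₁) = (-0.201657, 0.043743) ; Y_{4,2}(Ω₂) = (0.008932, -0.010874) ; Δ = (-0.001325, 0.002584)
  [+3]  conj(Y_{4,3})(Ω₁) = (-0.015273, -0.046024) ; Y_{4,3}(Ω₂) = (-0.092519, 0.368412) ; Δ = (0.018369, -0.001369)
  [+4]  conj(Y_{4,4})(Ω₁) = (0.005747, -0.002616) ; Y_{4,4}(Ω₂) = (-0.062135, -0.313691) ; Δ = (-0.001178, -0.001640)
Σ over m = (0.168851, -0.000000); ×(4π/9) → (0.235760, -0.000000). Real part: 0.235760

0.235760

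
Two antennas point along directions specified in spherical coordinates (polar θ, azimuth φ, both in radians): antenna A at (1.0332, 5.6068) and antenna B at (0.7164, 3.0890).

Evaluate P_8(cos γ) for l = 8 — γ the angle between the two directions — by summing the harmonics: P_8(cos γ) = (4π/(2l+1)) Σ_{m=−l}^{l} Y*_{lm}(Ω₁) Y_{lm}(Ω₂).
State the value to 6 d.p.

0.224350

Summing Y*_{l m}(θ₁,φ₁)·Y_{l m}(θ₂,φ₂) over m ∈ [−8, 8]; prefactor 4π/(2·8+1) = 0.739198:
  term(m=-8) = 0.00075 + 0.00262j   from Y*(Ω₁)=0.09823 + 0.11693j, Y(Ω₂)=0.01627 + 0.00728j
  term(m=-7) = 0.01011 - 0.02805j   from Y*(Ω₁)=0.00812 + 0.36408j, Y(Ω₂)=-0.07639 - 0.02947j
  term(m=-6) = -0.08313 + 0.05701j   from Y*(Ω₁)=-0.26978 + 0.35189j, Y(Ω₂)=0.21611 + 0.07055j
  term(m=-5) = 0.07524 + 0.00170j   from Y*(Ω₁)=-0.17647 + 0.04325j, Y(Ω₂)=-0.40000 - 0.10768j
  term(m=-4) = 0.09026 + 0.06811j   from Y*(Ω₁)=0.22506 + 0.10487j, Y(Ω₂)=0.44539 + 0.09510j
  term(m=-3) = -0.01474 - 0.04754j   from Y*(Ω₁)=0.14249 + 0.28878j, Y(Ω₂)=-0.15265 - 0.02429j
  term(m=-2) = -0.00914 + 0.02729j   from Y*(Ω₁)=0.02054 - 0.09270j, Y(Ω₂)=-0.30145 - 0.03183j
  term(m=-1) = 0.08729 - 0.06282j   from Y*(Ω₁)=0.26495 - 0.21267j, Y(Ω₂)=0.31609 + 0.01664j
  term(m=+0) = -0.00978 + 0.00000j   from Y*(Ω₁)=-0.04588 + 0.00000j, Y(Ω₂)=0.21320 + 0.00000j
  term(m=+1) = 0.08729 + 0.06282j   from Y*(Ω₁)=-0.26495 - 0.21267j, Y(Ω₂)=-0.31609 + 0.01664j
  term(m=+2) = -0.00914 - 0.02729j   from Y*(Ω₁)=0.02054 + 0.09270j, Y(Ω₂)=-0.30145 + 0.03183j
  term(m=+3) = -0.01474 + 0.04754j   from Y*(Ω₁)=-0.14249 + 0.28878j, Y(Ω₂)=0.15265 - 0.02429j
  term(m=+4) = 0.09026 - 0.06811j   from Y*(Ω₁)=0.22506 - 0.10487j, Y(Ω₂)=0.44539 - 0.09510j
  term(m=+5) = 0.07524 - 0.00170j   from Y*(Ω₁)=0.17647 + 0.04325j, Y(Ω₂)=0.40000 - 0.10768j
  term(m=+6) = -0.08313 - 0.05701j   from Y*(Ω₁)=-0.26978 - 0.35189j, Y(Ω₂)=0.21611 - 0.07055j
  term(m=+7) = 0.01011 + 0.02805j   from Y*(Ω₁)=-0.00812 + 0.36408j, Y(Ω₂)=0.07639 - 0.02947j
  term(m=+8) = 0.00075 - 0.00262j   from Y*(Ω₁)=0.09823 - 0.11693j, Y(Ω₂)=0.01627 - 0.00728j
Accumulated sum 0.30350 - 0.00000j; after 4π/(2l+1) scaling, 0.22435 - 0.00000j ⇒ P_8 = 0.224350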